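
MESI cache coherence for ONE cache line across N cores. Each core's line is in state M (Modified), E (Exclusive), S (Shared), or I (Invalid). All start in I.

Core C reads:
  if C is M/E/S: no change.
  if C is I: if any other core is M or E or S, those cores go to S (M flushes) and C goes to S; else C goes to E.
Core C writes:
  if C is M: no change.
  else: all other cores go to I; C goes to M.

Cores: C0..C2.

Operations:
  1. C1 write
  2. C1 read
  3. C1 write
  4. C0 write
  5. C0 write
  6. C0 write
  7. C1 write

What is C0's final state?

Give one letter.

Op 1: C1 write [C1 write: invalidate none -> C1=M] -> [I,M,I]
Op 2: C1 read [C1 read: already in M, no change] -> [I,M,I]
Op 3: C1 write [C1 write: already M (modified), no change] -> [I,M,I]
Op 4: C0 write [C0 write: invalidate ['C1=M'] -> C0=M] -> [M,I,I]
Op 5: C0 write [C0 write: already M (modified), no change] -> [M,I,I]
Op 6: C0 write [C0 write: already M (modified), no change] -> [M,I,I]
Op 7: C1 write [C1 write: invalidate ['C0=M'] -> C1=M] -> [I,M,I]

Answer: I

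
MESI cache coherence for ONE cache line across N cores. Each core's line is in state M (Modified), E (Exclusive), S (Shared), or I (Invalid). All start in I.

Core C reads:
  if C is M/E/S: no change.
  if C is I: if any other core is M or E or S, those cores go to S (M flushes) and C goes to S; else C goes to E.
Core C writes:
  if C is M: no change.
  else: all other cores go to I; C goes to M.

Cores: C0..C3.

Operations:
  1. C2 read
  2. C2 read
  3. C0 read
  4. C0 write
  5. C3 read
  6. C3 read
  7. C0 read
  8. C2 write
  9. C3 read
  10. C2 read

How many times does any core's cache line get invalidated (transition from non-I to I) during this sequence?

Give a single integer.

Op 1: C2 read [C2 read from I: no other sharers -> C2=E (exclusive)] -> [I,I,E,I] (invalidations this op: 0; running total: 0)
Op 2: C2 read [C2 read: already in E, no change] -> [I,I,E,I] (invalidations this op: 0; running total: 0)
Op 3: C0 read [C0 read from I: others=['C2=E'] -> C0=S, others downsized to S] -> [S,I,S,I] (invalidations this op: 0; running total: 0)
Op 4: C0 write [C0 write: invalidate ['C2=S'] -> C0=M] -> [M,I,I,I] (invalidations this op: 1; running total: 1)
Op 5: C3 read [C3 read from I: others=['C0=M'] -> C3=S, others downsized to S] -> [S,I,I,S] (invalidations this op: 0; running total: 1)
Op 6: C3 read [C3 read: already in S, no change] -> [S,I,I,S] (invalidations this op: 0; running total: 1)
Op 7: C0 read [C0 read: already in S, no change] -> [S,I,I,S] (invalidations this op: 0; running total: 1)
Op 8: C2 write [C2 write: invalidate ['C0=S', 'C3=S'] -> C2=M] -> [I,I,M,I] (invalidations this op: 2; running total: 3)
Op 9: C3 read [C3 read from I: others=['C2=M'] -> C3=S, others downsized to S] -> [I,I,S,S] (invalidations this op: 0; running total: 3)
Op 10: C2 read [C2 read: already in S, no change] -> [I,I,S,S] (invalidations this op: 0; running total: 3)

Answer: 3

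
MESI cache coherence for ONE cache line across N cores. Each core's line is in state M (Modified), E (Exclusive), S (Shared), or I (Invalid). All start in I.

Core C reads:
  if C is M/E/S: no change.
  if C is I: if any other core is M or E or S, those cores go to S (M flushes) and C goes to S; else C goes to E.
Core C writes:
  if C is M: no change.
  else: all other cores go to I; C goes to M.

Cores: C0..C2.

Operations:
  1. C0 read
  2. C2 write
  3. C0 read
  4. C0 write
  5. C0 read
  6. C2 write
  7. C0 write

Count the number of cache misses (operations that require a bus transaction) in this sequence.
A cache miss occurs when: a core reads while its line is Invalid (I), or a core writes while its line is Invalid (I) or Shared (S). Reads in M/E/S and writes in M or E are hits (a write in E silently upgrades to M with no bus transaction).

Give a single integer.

Answer: 6

Derivation:
Op 1: C0 read [C0 read from I: no other sharers -> C0=E (exclusive)] -> [E,I,I] [MISS #1: read from I]
Op 2: C2 write [C2 write: invalidate ['C0=E'] -> C2=M] -> [I,I,M] [MISS #2: write from I]
Op 3: C0 read [C0 read from I: others=['C2=M'] -> C0=S, others downsized to S] -> [S,I,S] [MISS #3: read from I]
Op 4: C0 write [C0 write: invalidate ['C2=S'] -> C0=M] -> [M,I,I] [MISS #4: write from S]
Op 5: C0 read [C0 read: already in M, no change] -> [M,I,I] [hit: read from M]
Op 6: C2 write [C2 write: invalidate ['C0=M'] -> C2=M] -> [I,I,M] [MISS #5: write from I]
Op 7: C0 write [C0 write: invalidate ['C2=M'] -> C0=M] -> [M,I,I] [MISS #6: write from I]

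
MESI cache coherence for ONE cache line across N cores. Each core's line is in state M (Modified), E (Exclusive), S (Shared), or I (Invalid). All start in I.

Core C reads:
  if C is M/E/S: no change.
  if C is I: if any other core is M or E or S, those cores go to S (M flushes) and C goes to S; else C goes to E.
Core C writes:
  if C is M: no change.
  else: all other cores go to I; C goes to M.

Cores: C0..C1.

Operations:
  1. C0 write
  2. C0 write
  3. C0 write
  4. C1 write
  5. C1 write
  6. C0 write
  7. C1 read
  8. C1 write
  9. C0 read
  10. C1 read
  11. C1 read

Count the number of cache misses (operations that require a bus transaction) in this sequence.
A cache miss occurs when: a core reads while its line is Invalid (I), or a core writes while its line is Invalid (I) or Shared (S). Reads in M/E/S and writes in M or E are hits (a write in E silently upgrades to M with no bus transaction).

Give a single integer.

Answer: 6

Derivation:
Op 1: C0 write [C0 write: invalidate none -> C0=M] -> [M,I] [MISS #1: write from I]
Op 2: C0 write [C0 write: already M (modified), no change] -> [M,I] [hit: write from M]
Op 3: C0 write [C0 write: already M (modified), no change] -> [M,I] [hit: write from M]
Op 4: C1 write [C1 write: invalidate ['C0=M'] -> C1=M] -> [I,M] [MISS #2: write from I]
Op 5: C1 write [C1 write: already M (modified), no change] -> [I,M] [hit: write from M]
Op 6: C0 write [C0 write: invalidate ['C1=M'] -> C0=M] -> [M,I] [MISS #3: write from I]
Op 7: C1 read [C1 read from I: others=['C0=M'] -> C1=S, others downsized to S] -> [S,S] [MISS #4: read from I]
Op 8: C1 write [C1 write: invalidate ['C0=S'] -> C1=M] -> [I,M] [MISS #5: write from S]
Op 9: C0 read [C0 read from I: others=['C1=M'] -> C0=S, others downsized to S] -> [S,S] [MISS #6: read from I]
Op 10: C1 read [C1 read: already in S, no change] -> [S,S] [hit: read from S]
Op 11: C1 read [C1 read: already in S, no change] -> [S,S] [hit: read from S]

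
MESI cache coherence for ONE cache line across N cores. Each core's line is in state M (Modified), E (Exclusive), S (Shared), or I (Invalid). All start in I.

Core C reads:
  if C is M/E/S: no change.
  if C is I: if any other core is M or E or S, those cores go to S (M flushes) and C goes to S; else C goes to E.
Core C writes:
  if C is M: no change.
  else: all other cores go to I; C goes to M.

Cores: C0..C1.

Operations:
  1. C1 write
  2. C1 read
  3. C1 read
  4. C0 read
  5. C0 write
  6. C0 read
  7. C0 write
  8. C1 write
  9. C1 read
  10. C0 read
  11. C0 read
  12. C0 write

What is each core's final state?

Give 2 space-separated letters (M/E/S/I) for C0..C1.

Answer: M I

Derivation:
Op 1: C1 write [C1 write: invalidate none -> C1=M] -> [I,M]
Op 2: C1 read [C1 read: already in M, no change] -> [I,M]
Op 3: C1 read [C1 read: already in M, no change] -> [I,M]
Op 4: C0 read [C0 read from I: others=['C1=M'] -> C0=S, others downsized to S] -> [S,S]
Op 5: C0 write [C0 write: invalidate ['C1=S'] -> C0=M] -> [M,I]
Op 6: C0 read [C0 read: already in M, no change] -> [M,I]
Op 7: C0 write [C0 write: already M (modified), no change] -> [M,I]
Op 8: C1 write [C1 write: invalidate ['C0=M'] -> C1=M] -> [I,M]
Op 9: C1 read [C1 read: already in M, no change] -> [I,M]
Op 10: C0 read [C0 read from I: others=['C1=M'] -> C0=S, others downsized to S] -> [S,S]
Op 11: C0 read [C0 read: already in S, no change] -> [S,S]
Op 12: C0 write [C0 write: invalidate ['C1=S'] -> C0=M] -> [M,I]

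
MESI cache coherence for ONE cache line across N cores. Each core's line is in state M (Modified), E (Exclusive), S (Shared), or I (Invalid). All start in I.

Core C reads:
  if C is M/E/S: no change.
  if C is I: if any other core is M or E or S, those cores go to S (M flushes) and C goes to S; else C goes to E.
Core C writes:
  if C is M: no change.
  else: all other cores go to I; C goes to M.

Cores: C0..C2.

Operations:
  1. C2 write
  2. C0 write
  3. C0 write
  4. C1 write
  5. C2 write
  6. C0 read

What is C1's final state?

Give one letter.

Answer: I

Derivation:
Op 1: C2 write [C2 write: invalidate none -> C2=M] -> [I,I,M]
Op 2: C0 write [C0 write: invalidate ['C2=M'] -> C0=M] -> [M,I,I]
Op 3: C0 write [C0 write: already M (modified), no change] -> [M,I,I]
Op 4: C1 write [C1 write: invalidate ['C0=M'] -> C1=M] -> [I,M,I]
Op 5: C2 write [C2 write: invalidate ['C1=M'] -> C2=M] -> [I,I,M]
Op 6: C0 read [C0 read from I: others=['C2=M'] -> C0=S, others downsized to S] -> [S,I,S]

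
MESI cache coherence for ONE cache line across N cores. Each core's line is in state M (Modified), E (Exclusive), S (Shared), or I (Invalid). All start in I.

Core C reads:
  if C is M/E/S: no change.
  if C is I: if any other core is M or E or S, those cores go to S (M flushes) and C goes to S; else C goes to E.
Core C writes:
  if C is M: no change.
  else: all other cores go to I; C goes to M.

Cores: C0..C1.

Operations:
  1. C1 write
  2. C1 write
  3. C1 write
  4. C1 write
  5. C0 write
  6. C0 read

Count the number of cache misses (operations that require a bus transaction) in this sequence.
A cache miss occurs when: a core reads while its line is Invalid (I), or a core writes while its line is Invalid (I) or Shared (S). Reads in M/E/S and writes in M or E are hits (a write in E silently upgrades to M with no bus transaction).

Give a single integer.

Op 1: C1 write [C1 write: invalidate none -> C1=M] -> [I,M] [MISS #1: write from I]
Op 2: C1 write [C1 write: already M (modified), no change] -> [I,M] [hit: write from M]
Op 3: C1 write [C1 write: already M (modified), no change] -> [I,M] [hit: write from M]
Op 4: C1 write [C1 write: already M (modified), no change] -> [I,M] [hit: write from M]
Op 5: C0 write [C0 write: invalidate ['C1=M'] -> C0=M] -> [M,I] [MISS #2: write from I]
Op 6: C0 read [C0 read: already in M, no change] -> [M,I] [hit: read from M]

Answer: 2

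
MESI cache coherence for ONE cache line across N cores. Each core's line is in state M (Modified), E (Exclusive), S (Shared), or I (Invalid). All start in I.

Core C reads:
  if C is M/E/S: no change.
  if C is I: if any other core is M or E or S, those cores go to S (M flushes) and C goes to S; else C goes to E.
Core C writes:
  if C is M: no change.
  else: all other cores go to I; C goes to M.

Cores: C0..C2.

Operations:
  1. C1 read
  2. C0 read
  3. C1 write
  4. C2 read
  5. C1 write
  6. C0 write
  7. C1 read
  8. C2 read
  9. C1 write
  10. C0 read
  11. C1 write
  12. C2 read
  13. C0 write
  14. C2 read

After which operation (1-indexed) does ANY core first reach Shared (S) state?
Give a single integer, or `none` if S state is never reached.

Op 1: C1 read [C1 read from I: no other sharers -> C1=E (exclusive)] -> [I,E,I]
Op 2: C0 read [C0 read from I: others=['C1=E'] -> C0=S, others downsized to S] -> [S,S,I]
  -> First S state at op 2; remaining ops need not be traced.

Answer: 2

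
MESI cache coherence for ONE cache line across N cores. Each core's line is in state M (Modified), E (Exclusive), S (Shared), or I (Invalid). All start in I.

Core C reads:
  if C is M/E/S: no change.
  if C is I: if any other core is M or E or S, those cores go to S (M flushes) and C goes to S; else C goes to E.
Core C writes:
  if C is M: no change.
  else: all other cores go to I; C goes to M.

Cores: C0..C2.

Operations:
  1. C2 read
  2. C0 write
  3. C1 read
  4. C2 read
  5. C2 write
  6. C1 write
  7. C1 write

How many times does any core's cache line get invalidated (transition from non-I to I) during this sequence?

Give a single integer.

Op 1: C2 read [C2 read from I: no other sharers -> C2=E (exclusive)] -> [I,I,E] (invalidations this op: 0; running total: 0)
Op 2: C0 write [C0 write: invalidate ['C2=E'] -> C0=M] -> [M,I,I] (invalidations this op: 1; running total: 1)
Op 3: C1 read [C1 read from I: others=['C0=M'] -> C1=S, others downsized to S] -> [S,S,I] (invalidations this op: 0; running total: 1)
Op 4: C2 read [C2 read from I: others=['C0=S', 'C1=S'] -> C2=S, others downsized to S] -> [S,S,S] (invalidations this op: 0; running total: 1)
Op 5: C2 write [C2 write: invalidate ['C0=S', 'C1=S'] -> C2=M] -> [I,I,M] (invalidations this op: 2; running total: 3)
Op 6: C1 write [C1 write: invalidate ['C2=M'] -> C1=M] -> [I,M,I] (invalidations this op: 1; running total: 4)
Op 7: C1 write [C1 write: already M (modified), no change] -> [I,M,I] (invalidations this op: 0; running total: 4)

Answer: 4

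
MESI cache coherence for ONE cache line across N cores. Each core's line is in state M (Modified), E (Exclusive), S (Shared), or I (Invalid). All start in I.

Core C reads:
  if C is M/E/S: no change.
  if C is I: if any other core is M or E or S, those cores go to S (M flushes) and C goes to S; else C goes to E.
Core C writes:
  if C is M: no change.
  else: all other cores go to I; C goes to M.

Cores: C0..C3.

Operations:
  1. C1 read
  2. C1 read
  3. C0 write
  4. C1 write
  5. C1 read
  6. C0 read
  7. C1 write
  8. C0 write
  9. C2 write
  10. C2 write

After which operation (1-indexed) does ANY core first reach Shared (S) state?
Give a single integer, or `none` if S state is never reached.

Answer: 6

Derivation:
Op 1: C1 read [C1 read from I: no other sharers -> C1=E (exclusive)] -> [I,E,I,I]
Op 2: C1 read [C1 read: already in E, no change] -> [I,E,I,I]
Op 3: C0 write [C0 write: invalidate ['C1=E'] -> C0=M] -> [M,I,I,I]
Op 4: C1 write [C1 write: invalidate ['C0=M'] -> C1=M] -> [I,M,I,I]
Op 5: C1 read [C1 read: already in M, no change] -> [I,M,I,I]
Op 6: C0 read [C0 read from I: others=['C1=M'] -> C0=S, others downsized to S] -> [S,S,I,I]
  -> First S state at op 6; remaining ops need not be traced.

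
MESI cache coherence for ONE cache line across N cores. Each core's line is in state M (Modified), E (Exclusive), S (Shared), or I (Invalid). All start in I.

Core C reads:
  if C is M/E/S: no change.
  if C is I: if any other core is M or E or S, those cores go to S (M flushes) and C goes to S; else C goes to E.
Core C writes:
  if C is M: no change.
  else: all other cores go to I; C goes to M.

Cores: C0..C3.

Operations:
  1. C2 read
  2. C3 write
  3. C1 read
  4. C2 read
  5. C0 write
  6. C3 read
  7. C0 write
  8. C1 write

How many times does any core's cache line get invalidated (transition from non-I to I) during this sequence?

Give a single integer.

Op 1: C2 read [C2 read from I: no other sharers -> C2=E (exclusive)] -> [I,I,E,I] (invalidations this op: 0; running total: 0)
Op 2: C3 write [C3 write: invalidate ['C2=E'] -> C3=M] -> [I,I,I,M] (invalidations this op: 1; running total: 1)
Op 3: C1 read [C1 read from I: others=['C3=M'] -> C1=S, others downsized to S] -> [I,S,I,S] (invalidations this op: 0; running total: 1)
Op 4: C2 read [C2 read from I: others=['C1=S', 'C3=S'] -> C2=S, others downsized to S] -> [I,S,S,S] (invalidations this op: 0; running total: 1)
Op 5: C0 write [C0 write: invalidate ['C1=S', 'C2=S', 'C3=S'] -> C0=M] -> [M,I,I,I] (invalidations this op: 3; running total: 4)
Op 6: C3 read [C3 read from I: others=['C0=M'] -> C3=S, others downsized to S] -> [S,I,I,S] (invalidations this op: 0; running total: 4)
Op 7: C0 write [C0 write: invalidate ['C3=S'] -> C0=M] -> [M,I,I,I] (invalidations this op: 1; running total: 5)
Op 8: C1 write [C1 write: invalidate ['C0=M'] -> C1=M] -> [I,M,I,I] (invalidations this op: 1; running total: 6)

Answer: 6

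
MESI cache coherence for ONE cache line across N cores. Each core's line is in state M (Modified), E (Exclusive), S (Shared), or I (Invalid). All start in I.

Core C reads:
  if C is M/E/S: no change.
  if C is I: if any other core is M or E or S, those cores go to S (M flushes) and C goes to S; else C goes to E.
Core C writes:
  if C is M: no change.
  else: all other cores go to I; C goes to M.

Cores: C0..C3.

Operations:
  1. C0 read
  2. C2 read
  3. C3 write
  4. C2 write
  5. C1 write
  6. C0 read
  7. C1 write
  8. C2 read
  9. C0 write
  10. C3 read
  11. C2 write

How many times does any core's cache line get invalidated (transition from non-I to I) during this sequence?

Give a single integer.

Op 1: C0 read [C0 read from I: no other sharers -> C0=E (exclusive)] -> [E,I,I,I] (invalidations this op: 0; running total: 0)
Op 2: C2 read [C2 read from I: others=['C0=E'] -> C2=S, others downsized to S] -> [S,I,S,I] (invalidations this op: 0; running total: 0)
Op 3: C3 write [C3 write: invalidate ['C0=S', 'C2=S'] -> C3=M] -> [I,I,I,M] (invalidations this op: 2; running total: 2)
Op 4: C2 write [C2 write: invalidate ['C3=M'] -> C2=M] -> [I,I,M,I] (invalidations this op: 1; running total: 3)
Op 5: C1 write [C1 write: invalidate ['C2=M'] -> C1=M] -> [I,M,I,I] (invalidations this op: 1; running total: 4)
Op 6: C0 read [C0 read from I: others=['C1=M'] -> C0=S, others downsized to S] -> [S,S,I,I] (invalidations this op: 0; running total: 4)
Op 7: C1 write [C1 write: invalidate ['C0=S'] -> C1=M] -> [I,M,I,I] (invalidations this op: 1; running total: 5)
Op 8: C2 read [C2 read from I: others=['C1=M'] -> C2=S, others downsized to S] -> [I,S,S,I] (invalidations this op: 0; running total: 5)
Op 9: C0 write [C0 write: invalidate ['C1=S', 'C2=S'] -> C0=M] -> [M,I,I,I] (invalidations this op: 2; running total: 7)
Op 10: C3 read [C3 read from I: others=['C0=M'] -> C3=S, others downsized to S] -> [S,I,I,S] (invalidations this op: 0; running total: 7)
Op 11: C2 write [C2 write: invalidate ['C0=S', 'C3=S'] -> C2=M] -> [I,I,M,I] (invalidations this op: 2; running total: 9)

Answer: 9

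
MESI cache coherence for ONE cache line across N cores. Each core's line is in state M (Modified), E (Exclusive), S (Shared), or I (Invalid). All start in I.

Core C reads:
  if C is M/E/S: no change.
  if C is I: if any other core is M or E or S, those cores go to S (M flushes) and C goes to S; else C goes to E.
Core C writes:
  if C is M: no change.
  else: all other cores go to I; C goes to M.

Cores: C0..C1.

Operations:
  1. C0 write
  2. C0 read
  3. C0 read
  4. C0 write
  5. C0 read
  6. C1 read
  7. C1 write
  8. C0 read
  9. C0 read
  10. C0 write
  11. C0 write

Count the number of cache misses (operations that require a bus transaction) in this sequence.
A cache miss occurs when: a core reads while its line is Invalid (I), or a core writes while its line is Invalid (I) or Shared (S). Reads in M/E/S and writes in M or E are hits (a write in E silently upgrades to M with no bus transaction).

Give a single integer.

Answer: 5

Derivation:
Op 1: C0 write [C0 write: invalidate none -> C0=M] -> [M,I] [MISS #1: write from I]
Op 2: C0 read [C0 read: already in M, no change] -> [M,I] [hit: read from M]
Op 3: C0 read [C0 read: already in M, no change] -> [M,I] [hit: read from M]
Op 4: C0 write [C0 write: already M (modified), no change] -> [M,I] [hit: write from M]
Op 5: C0 read [C0 read: already in M, no change] -> [M,I] [hit: read from M]
Op 6: C1 read [C1 read from I: others=['C0=M'] -> C1=S, others downsized to S] -> [S,S] [MISS #2: read from I]
Op 7: C1 write [C1 write: invalidate ['C0=S'] -> C1=M] -> [I,M] [MISS #3: write from S]
Op 8: C0 read [C0 read from I: others=['C1=M'] -> C0=S, others downsized to S] -> [S,S] [MISS #4: read from I]
Op 9: C0 read [C0 read: already in S, no change] -> [S,S] [hit: read from S]
Op 10: C0 write [C0 write: invalidate ['C1=S'] -> C0=M] -> [M,I] [MISS #5: write from S]
Op 11: C0 write [C0 write: already M (modified), no change] -> [M,I] [hit: write from M]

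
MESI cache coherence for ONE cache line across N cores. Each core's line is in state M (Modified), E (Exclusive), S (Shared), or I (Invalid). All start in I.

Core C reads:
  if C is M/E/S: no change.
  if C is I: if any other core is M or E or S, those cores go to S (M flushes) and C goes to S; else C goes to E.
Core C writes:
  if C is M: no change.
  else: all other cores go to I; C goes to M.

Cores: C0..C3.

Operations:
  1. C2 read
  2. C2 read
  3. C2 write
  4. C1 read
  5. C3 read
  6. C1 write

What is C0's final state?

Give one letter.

Answer: I

Derivation:
Op 1: C2 read [C2 read from I: no other sharers -> C2=E (exclusive)] -> [I,I,E,I]
Op 2: C2 read [C2 read: already in E, no change] -> [I,I,E,I]
Op 3: C2 write [C2 write: invalidate none -> C2=M] -> [I,I,M,I]
Op 4: C1 read [C1 read from I: others=['C2=M'] -> C1=S, others downsized to S] -> [I,S,S,I]
Op 5: C3 read [C3 read from I: others=['C1=S', 'C2=S'] -> C3=S, others downsized to S] -> [I,S,S,S]
Op 6: C1 write [C1 write: invalidate ['C2=S', 'C3=S'] -> C1=M] -> [I,M,I,I]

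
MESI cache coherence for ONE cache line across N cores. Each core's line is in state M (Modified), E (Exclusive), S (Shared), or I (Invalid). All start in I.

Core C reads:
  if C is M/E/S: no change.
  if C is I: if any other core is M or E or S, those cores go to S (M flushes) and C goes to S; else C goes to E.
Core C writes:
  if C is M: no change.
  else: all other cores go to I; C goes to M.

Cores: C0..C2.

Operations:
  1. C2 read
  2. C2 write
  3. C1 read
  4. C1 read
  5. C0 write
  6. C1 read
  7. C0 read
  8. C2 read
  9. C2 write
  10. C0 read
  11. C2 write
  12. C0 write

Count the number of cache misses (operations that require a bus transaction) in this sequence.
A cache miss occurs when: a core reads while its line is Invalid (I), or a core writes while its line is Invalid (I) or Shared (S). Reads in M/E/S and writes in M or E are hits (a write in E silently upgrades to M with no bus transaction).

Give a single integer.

Op 1: C2 read [C2 read from I: no other sharers -> C2=E (exclusive)] -> [I,I,E] [MISS #1: read from I]
Op 2: C2 write [C2 write: invalidate none -> C2=M] -> [I,I,M] [hit: write from E is a silent E->M upgrade, no bus transaction]
Op 3: C1 read [C1 read from I: others=['C2=M'] -> C1=S, others downsized to S] -> [I,S,S] [MISS #2: read from I]
Op 4: C1 read [C1 read: already in S, no change] -> [I,S,S] [hit: read from S]
Op 5: C0 write [C0 write: invalidate ['C1=S', 'C2=S'] -> C0=M] -> [M,I,I] [MISS #3: write from I]
Op 6: C1 read [C1 read from I: others=['C0=M'] -> C1=S, others downsized to S] -> [S,S,I] [MISS #4: read from I]
Op 7: C0 read [C0 read: already in S, no change] -> [S,S,I] [hit: read from S]
Op 8: C2 read [C2 read from I: others=['C0=S', 'C1=S'] -> C2=S, others downsized to S] -> [S,S,S] [MISS #5: read from I]
Op 9: C2 write [C2 write: invalidate ['C0=S', 'C1=S'] -> C2=M] -> [I,I,M] [MISS #6: write from S]
Op 10: C0 read [C0 read from I: others=['C2=M'] -> C0=S, others downsized to S] -> [S,I,S] [MISS #7: read from I]
Op 11: C2 write [C2 write: invalidate ['C0=S'] -> C2=M] -> [I,I,M] [MISS #8: write from S]
Op 12: C0 write [C0 write: invalidate ['C2=M'] -> C0=M] -> [M,I,I] [MISS #9: write from I]

Answer: 9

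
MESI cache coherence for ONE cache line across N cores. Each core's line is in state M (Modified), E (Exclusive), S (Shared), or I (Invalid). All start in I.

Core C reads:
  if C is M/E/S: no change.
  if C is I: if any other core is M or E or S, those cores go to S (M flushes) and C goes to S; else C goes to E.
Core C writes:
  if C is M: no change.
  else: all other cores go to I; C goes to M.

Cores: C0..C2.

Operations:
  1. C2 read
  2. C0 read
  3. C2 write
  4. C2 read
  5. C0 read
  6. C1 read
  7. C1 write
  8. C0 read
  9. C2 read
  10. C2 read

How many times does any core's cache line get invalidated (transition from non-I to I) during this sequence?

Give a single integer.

Answer: 3

Derivation:
Op 1: C2 read [C2 read from I: no other sharers -> C2=E (exclusive)] -> [I,I,E] (invalidations this op: 0; running total: 0)
Op 2: C0 read [C0 read from I: others=['C2=E'] -> C0=S, others downsized to S] -> [S,I,S] (invalidations this op: 0; running total: 0)
Op 3: C2 write [C2 write: invalidate ['C0=S'] -> C2=M] -> [I,I,M] (invalidations this op: 1; running total: 1)
Op 4: C2 read [C2 read: already in M, no change] -> [I,I,M] (invalidations this op: 0; running total: 1)
Op 5: C0 read [C0 read from I: others=['C2=M'] -> C0=S, others downsized to S] -> [S,I,S] (invalidations this op: 0; running total: 1)
Op 6: C1 read [C1 read from I: others=['C0=S', 'C2=S'] -> C1=S, others downsized to S] -> [S,S,S] (invalidations this op: 0; running total: 1)
Op 7: C1 write [C1 write: invalidate ['C0=S', 'C2=S'] -> C1=M] -> [I,M,I] (invalidations this op: 2; running total: 3)
Op 8: C0 read [C0 read from I: others=['C1=M'] -> C0=S, others downsized to S] -> [S,S,I] (invalidations this op: 0; running total: 3)
Op 9: C2 read [C2 read from I: others=['C0=S', 'C1=S'] -> C2=S, others downsized to S] -> [S,S,S] (invalidations this op: 0; running total: 3)
Op 10: C2 read [C2 read: already in S, no change] -> [S,S,S] (invalidations this op: 0; running total: 3)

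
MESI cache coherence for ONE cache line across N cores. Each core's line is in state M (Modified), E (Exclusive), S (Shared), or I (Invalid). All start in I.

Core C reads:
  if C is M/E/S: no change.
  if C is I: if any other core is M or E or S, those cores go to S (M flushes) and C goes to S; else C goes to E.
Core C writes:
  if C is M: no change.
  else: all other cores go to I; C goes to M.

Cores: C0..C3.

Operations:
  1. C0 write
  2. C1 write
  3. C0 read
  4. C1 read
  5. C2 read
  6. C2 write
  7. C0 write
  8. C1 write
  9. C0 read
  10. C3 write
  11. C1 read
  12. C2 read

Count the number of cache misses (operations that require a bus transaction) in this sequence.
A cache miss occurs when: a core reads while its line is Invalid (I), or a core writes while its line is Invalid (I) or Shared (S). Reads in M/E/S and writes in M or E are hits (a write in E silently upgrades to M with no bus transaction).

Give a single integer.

Op 1: C0 write [C0 write: invalidate none -> C0=M] -> [M,I,I,I] [MISS #1: write from I]
Op 2: C1 write [C1 write: invalidate ['C0=M'] -> C1=M] -> [I,M,I,I] [MISS #2: write from I]
Op 3: C0 read [C0 read from I: others=['C1=M'] -> C0=S, others downsized to S] -> [S,S,I,I] [MISS #3: read from I]
Op 4: C1 read [C1 read: already in S, no change] -> [S,S,I,I] [hit: read from S]
Op 5: C2 read [C2 read from I: others=['C0=S', 'C1=S'] -> C2=S, others downsized to S] -> [S,S,S,I] [MISS #4: read from I]
Op 6: C2 write [C2 write: invalidate ['C0=S', 'C1=S'] -> C2=M] -> [I,I,M,I] [MISS #5: write from S]
Op 7: C0 write [C0 write: invalidate ['C2=M'] -> C0=M] -> [M,I,I,I] [MISS #6: write from I]
Op 8: C1 write [C1 write: invalidate ['C0=M'] -> C1=M] -> [I,M,I,I] [MISS #7: write from I]
Op 9: C0 read [C0 read from I: others=['C1=M'] -> C0=S, others downsized to S] -> [S,S,I,I] [MISS #8: read from I]
Op 10: C3 write [C3 write: invalidate ['C0=S', 'C1=S'] -> C3=M] -> [I,I,I,M] [MISS #9: write from I]
Op 11: C1 read [C1 read from I: others=['C3=M'] -> C1=S, others downsized to S] -> [I,S,I,S] [MISS #10: read from I]
Op 12: C2 read [C2 read from I: others=['C1=S', 'C3=S'] -> C2=S, others downsized to S] -> [I,S,S,S] [MISS #11: read from I]

Answer: 11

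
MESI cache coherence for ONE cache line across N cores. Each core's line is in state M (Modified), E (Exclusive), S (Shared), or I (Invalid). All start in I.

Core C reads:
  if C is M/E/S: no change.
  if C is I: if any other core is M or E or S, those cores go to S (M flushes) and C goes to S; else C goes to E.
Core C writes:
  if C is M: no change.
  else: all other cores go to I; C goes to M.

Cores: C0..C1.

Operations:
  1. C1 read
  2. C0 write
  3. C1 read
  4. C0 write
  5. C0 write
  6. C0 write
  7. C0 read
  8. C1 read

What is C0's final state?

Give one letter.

Op 1: C1 read [C1 read from I: no other sharers -> C1=E (exclusive)] -> [I,E]
Op 2: C0 write [C0 write: invalidate ['C1=E'] -> C0=M] -> [M,I]
Op 3: C1 read [C1 read from I: others=['C0=M'] -> C1=S, others downsized to S] -> [S,S]
Op 4: C0 write [C0 write: invalidate ['C1=S'] -> C0=M] -> [M,I]
Op 5: C0 write [C0 write: already M (modified), no change] -> [M,I]
Op 6: C0 write [C0 write: already M (modified), no change] -> [M,I]
Op 7: C0 read [C0 read: already in M, no change] -> [M,I]
Op 8: C1 read [C1 read from I: others=['C0=M'] -> C1=S, others downsized to S] -> [S,S]

Answer: S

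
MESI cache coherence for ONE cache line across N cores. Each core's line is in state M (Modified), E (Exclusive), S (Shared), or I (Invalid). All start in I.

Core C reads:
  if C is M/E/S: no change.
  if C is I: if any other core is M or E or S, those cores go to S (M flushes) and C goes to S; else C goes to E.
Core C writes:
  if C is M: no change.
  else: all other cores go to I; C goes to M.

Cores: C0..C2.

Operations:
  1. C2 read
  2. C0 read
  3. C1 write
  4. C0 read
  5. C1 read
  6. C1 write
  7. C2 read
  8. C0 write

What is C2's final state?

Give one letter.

Answer: I

Derivation:
Op 1: C2 read [C2 read from I: no other sharers -> C2=E (exclusive)] -> [I,I,E]
Op 2: C0 read [C0 read from I: others=['C2=E'] -> C0=S, others downsized to S] -> [S,I,S]
Op 3: C1 write [C1 write: invalidate ['C0=S', 'C2=S'] -> C1=M] -> [I,M,I]
Op 4: C0 read [C0 read from I: others=['C1=M'] -> C0=S, others downsized to S] -> [S,S,I]
Op 5: C1 read [C1 read: already in S, no change] -> [S,S,I]
Op 6: C1 write [C1 write: invalidate ['C0=S'] -> C1=M] -> [I,M,I]
Op 7: C2 read [C2 read from I: others=['C1=M'] -> C2=S, others downsized to S] -> [I,S,S]
Op 8: C0 write [C0 write: invalidate ['C1=S', 'C2=S'] -> C0=M] -> [M,I,I]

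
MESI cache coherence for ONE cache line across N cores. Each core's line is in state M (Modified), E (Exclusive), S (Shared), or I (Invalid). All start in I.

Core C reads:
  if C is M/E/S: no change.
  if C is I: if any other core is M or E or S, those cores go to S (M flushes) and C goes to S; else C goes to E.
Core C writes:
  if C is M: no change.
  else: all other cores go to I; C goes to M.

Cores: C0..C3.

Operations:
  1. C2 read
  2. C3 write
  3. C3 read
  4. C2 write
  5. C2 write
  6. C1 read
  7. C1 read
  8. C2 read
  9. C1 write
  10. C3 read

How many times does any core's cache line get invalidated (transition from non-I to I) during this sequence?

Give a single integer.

Op 1: C2 read [C2 read from I: no other sharers -> C2=E (exclusive)] -> [I,I,E,I] (invalidations this op: 0; running total: 0)
Op 2: C3 write [C3 write: invalidate ['C2=E'] -> C3=M] -> [I,I,I,M] (invalidations this op: 1; running total: 1)
Op 3: C3 read [C3 read: already in M, no change] -> [I,I,I,M] (invalidations this op: 0; running total: 1)
Op 4: C2 write [C2 write: invalidate ['C3=M'] -> C2=M] -> [I,I,M,I] (invalidations this op: 1; running total: 2)
Op 5: C2 write [C2 write: already M (modified), no change] -> [I,I,M,I] (invalidations this op: 0; running total: 2)
Op 6: C1 read [C1 read from I: others=['C2=M'] -> C1=S, others downsized to S] -> [I,S,S,I] (invalidations this op: 0; running total: 2)
Op 7: C1 read [C1 read: already in S, no change] -> [I,S,S,I] (invalidations this op: 0; running total: 2)
Op 8: C2 read [C2 read: already in S, no change] -> [I,S,S,I] (invalidations this op: 0; running total: 2)
Op 9: C1 write [C1 write: invalidate ['C2=S'] -> C1=M] -> [I,M,I,I] (invalidations this op: 1; running total: 3)
Op 10: C3 read [C3 read from I: others=['C1=M'] -> C3=S, others downsized to S] -> [I,S,I,S] (invalidations this op: 0; running total: 3)

Answer: 3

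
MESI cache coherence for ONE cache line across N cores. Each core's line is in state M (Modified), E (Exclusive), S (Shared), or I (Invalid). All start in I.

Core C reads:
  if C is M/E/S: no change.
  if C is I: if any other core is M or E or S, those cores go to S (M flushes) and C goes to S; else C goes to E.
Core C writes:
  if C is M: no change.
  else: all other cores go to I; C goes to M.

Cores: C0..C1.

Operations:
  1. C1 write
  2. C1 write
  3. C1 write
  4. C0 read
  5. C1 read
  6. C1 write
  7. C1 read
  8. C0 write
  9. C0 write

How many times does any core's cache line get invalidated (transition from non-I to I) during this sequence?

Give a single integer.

Answer: 2

Derivation:
Op 1: C1 write [C1 write: invalidate none -> C1=M] -> [I,M] (invalidations this op: 0; running total: 0)
Op 2: C1 write [C1 write: already M (modified), no change] -> [I,M] (invalidations this op: 0; running total: 0)
Op 3: C1 write [C1 write: already M (modified), no change] -> [I,M] (invalidations this op: 0; running total: 0)
Op 4: C0 read [C0 read from I: others=['C1=M'] -> C0=S, others downsized to S] -> [S,S] (invalidations this op: 0; running total: 0)
Op 5: C1 read [C1 read: already in S, no change] -> [S,S] (invalidations this op: 0; running total: 0)
Op 6: C1 write [C1 write: invalidate ['C0=S'] -> C1=M] -> [I,M] (invalidations this op: 1; running total: 1)
Op 7: C1 read [C1 read: already in M, no change] -> [I,M] (invalidations this op: 0; running total: 1)
Op 8: C0 write [C0 write: invalidate ['C1=M'] -> C0=M] -> [M,I] (invalidations this op: 1; running total: 2)
Op 9: C0 write [C0 write: already M (modified), no change] -> [M,I] (invalidations this op: 0; running total: 2)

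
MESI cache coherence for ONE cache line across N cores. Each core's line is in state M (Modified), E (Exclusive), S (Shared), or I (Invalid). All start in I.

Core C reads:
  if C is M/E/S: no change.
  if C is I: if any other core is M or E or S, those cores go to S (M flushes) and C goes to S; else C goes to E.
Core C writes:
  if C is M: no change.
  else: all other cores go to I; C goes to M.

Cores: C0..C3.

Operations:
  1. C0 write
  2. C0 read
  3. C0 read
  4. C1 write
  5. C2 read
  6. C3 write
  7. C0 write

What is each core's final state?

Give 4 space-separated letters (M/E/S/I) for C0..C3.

Answer: M I I I

Derivation:
Op 1: C0 write [C0 write: invalidate none -> C0=M] -> [M,I,I,I]
Op 2: C0 read [C0 read: already in M, no change] -> [M,I,I,I]
Op 3: C0 read [C0 read: already in M, no change] -> [M,I,I,I]
Op 4: C1 write [C1 write: invalidate ['C0=M'] -> C1=M] -> [I,M,I,I]
Op 5: C2 read [C2 read from I: others=['C1=M'] -> C2=S, others downsized to S] -> [I,S,S,I]
Op 6: C3 write [C3 write: invalidate ['C1=S', 'C2=S'] -> C3=M] -> [I,I,I,M]
Op 7: C0 write [C0 write: invalidate ['C3=M'] -> C0=M] -> [M,I,I,I]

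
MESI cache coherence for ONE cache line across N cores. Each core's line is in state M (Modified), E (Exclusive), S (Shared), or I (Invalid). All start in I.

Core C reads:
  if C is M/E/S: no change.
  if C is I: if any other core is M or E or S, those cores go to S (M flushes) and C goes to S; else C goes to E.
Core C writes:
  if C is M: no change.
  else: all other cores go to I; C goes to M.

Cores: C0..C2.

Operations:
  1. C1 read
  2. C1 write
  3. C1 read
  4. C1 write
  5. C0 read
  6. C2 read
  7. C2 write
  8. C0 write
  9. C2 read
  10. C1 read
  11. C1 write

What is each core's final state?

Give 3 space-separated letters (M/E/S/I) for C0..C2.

Op 1: C1 read [C1 read from I: no other sharers -> C1=E (exclusive)] -> [I,E,I]
Op 2: C1 write [C1 write: invalidate none -> C1=M] -> [I,M,I]
Op 3: C1 read [C1 read: already in M, no change] -> [I,M,I]
Op 4: C1 write [C1 write: already M (modified), no change] -> [I,M,I]
Op 5: C0 read [C0 read from I: others=['C1=M'] -> C0=S, others downsized to S] -> [S,S,I]
Op 6: C2 read [C2 read from I: others=['C0=S', 'C1=S'] -> C2=S, others downsized to S] -> [S,S,S]
Op 7: C2 write [C2 write: invalidate ['C0=S', 'C1=S'] -> C2=M] -> [I,I,M]
Op 8: C0 write [C0 write: invalidate ['C2=M'] -> C0=M] -> [M,I,I]
Op 9: C2 read [C2 read from I: others=['C0=M'] -> C2=S, others downsized to S] -> [S,I,S]
Op 10: C1 read [C1 read from I: others=['C0=S', 'C2=S'] -> C1=S, others downsized to S] -> [S,S,S]
Op 11: C1 write [C1 write: invalidate ['C0=S', 'C2=S'] -> C1=M] -> [I,M,I]

Answer: I M I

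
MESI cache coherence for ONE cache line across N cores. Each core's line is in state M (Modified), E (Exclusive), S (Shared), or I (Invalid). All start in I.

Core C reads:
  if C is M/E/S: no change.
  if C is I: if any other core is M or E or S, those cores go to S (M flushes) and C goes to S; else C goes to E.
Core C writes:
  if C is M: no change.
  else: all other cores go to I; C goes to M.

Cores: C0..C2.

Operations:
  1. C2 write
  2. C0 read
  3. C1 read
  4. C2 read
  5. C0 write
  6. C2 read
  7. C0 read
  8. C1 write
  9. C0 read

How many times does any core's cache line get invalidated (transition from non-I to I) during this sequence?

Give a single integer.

Answer: 4

Derivation:
Op 1: C2 write [C2 write: invalidate none -> C2=M] -> [I,I,M] (invalidations this op: 0; running total: 0)
Op 2: C0 read [C0 read from I: others=['C2=M'] -> C0=S, others downsized to S] -> [S,I,S] (invalidations this op: 0; running total: 0)
Op 3: C1 read [C1 read from I: others=['C0=S', 'C2=S'] -> C1=S, others downsized to S] -> [S,S,S] (invalidations this op: 0; running total: 0)
Op 4: C2 read [C2 read: already in S, no change] -> [S,S,S] (invalidations this op: 0; running total: 0)
Op 5: C0 write [C0 write: invalidate ['C1=S', 'C2=S'] -> C0=M] -> [M,I,I] (invalidations this op: 2; running total: 2)
Op 6: C2 read [C2 read from I: others=['C0=M'] -> C2=S, others downsized to S] -> [S,I,S] (invalidations this op: 0; running total: 2)
Op 7: C0 read [C0 read: already in S, no change] -> [S,I,S] (invalidations this op: 0; running total: 2)
Op 8: C1 write [C1 write: invalidate ['C0=S', 'C2=S'] -> C1=M] -> [I,M,I] (invalidations this op: 2; running total: 4)
Op 9: C0 read [C0 read from I: others=['C1=M'] -> C0=S, others downsized to S] -> [S,S,I] (invalidations this op: 0; running total: 4)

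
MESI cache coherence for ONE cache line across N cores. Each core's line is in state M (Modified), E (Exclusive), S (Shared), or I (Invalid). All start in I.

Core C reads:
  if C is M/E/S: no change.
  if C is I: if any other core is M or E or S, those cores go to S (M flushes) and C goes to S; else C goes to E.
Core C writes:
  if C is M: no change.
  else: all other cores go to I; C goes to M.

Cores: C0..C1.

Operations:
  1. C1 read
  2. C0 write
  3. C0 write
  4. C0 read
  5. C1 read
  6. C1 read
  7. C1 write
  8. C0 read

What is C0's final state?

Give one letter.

Op 1: C1 read [C1 read from I: no other sharers -> C1=E (exclusive)] -> [I,E]
Op 2: C0 write [C0 write: invalidate ['C1=E'] -> C0=M] -> [M,I]
Op 3: C0 write [C0 write: already M (modified), no change] -> [M,I]
Op 4: C0 read [C0 read: already in M, no change] -> [M,I]
Op 5: C1 read [C1 read from I: others=['C0=M'] -> C1=S, others downsized to S] -> [S,S]
Op 6: C1 read [C1 read: already in S, no change] -> [S,S]
Op 7: C1 write [C1 write: invalidate ['C0=S'] -> C1=M] -> [I,M]
Op 8: C0 read [C0 read from I: others=['C1=M'] -> C0=S, others downsized to S] -> [S,S]

Answer: S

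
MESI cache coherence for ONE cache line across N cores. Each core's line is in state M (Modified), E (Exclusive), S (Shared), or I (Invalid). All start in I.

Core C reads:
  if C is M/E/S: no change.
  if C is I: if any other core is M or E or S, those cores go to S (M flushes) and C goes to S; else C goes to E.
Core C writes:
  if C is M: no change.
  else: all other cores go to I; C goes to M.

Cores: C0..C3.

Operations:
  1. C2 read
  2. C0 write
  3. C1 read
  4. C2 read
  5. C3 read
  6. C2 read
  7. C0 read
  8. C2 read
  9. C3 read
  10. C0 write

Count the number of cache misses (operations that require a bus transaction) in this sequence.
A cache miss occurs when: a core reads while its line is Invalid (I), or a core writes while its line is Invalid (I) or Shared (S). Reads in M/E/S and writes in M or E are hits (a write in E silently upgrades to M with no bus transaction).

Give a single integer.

Answer: 6

Derivation:
Op 1: C2 read [C2 read from I: no other sharers -> C2=E (exclusive)] -> [I,I,E,I] [MISS #1: read from I]
Op 2: C0 write [C0 write: invalidate ['C2=E'] -> C0=M] -> [M,I,I,I] [MISS #2: write from I]
Op 3: C1 read [C1 read from I: others=['C0=M'] -> C1=S, others downsized to S] -> [S,S,I,I] [MISS #3: read from I]
Op 4: C2 read [C2 read from I: others=['C0=S', 'C1=S'] -> C2=S, others downsized to S] -> [S,S,S,I] [MISS #4: read from I]
Op 5: C3 read [C3 read from I: others=['C0=S', 'C1=S', 'C2=S'] -> C3=S, others downsized to S] -> [S,S,S,S] [MISS #5: read from I]
Op 6: C2 read [C2 read: already in S, no change] -> [S,S,S,S] [hit: read from S]
Op 7: C0 read [C0 read: already in S, no change] -> [S,S,S,S] [hit: read from S]
Op 8: C2 read [C2 read: already in S, no change] -> [S,S,S,S] [hit: read from S]
Op 9: C3 read [C3 read: already in S, no change] -> [S,S,S,S] [hit: read from S]
Op 10: C0 write [C0 write: invalidate ['C1=S', 'C2=S', 'C3=S'] -> C0=M] -> [M,I,I,I] [MISS #6: write from S]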